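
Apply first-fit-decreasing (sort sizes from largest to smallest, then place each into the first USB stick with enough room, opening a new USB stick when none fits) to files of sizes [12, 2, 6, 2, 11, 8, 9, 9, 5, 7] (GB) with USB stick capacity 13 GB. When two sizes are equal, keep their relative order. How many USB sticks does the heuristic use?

Sorted descending: 12, 11, 9, 9, 8, 7, 6, 5, 2, 2.
  12 → USB stick 1 (new)  [load 12/13]
  11 → USB stick 2 (new)  [load 11/13]
  9 → USB stick 3 (new)  [load 9/13]
  9 → USB stick 4 (new)  [load 9/13]
  8 → USB stick 5 (new)  [load 8/13]
  7 → USB stick 6 (new)  [load 7/13]
  6 → USB stick 6  [load 13/13]
  5 → USB stick 5  [load 13/13]
  2 → USB stick 2  [load 13/13]
  2 → USB stick 3  [load 11/13]
6 USB sticks opened.

6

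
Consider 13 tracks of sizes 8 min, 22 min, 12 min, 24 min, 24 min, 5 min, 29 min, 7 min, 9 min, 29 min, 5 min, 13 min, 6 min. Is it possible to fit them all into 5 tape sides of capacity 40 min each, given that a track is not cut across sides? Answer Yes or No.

Yes

A valid assignment using 5 tape sides:
  side 1: 29 + 9 = 38
  side 2: 29 + 6 + 5 = 40
  side 3: 24 + 13 = 37
  side 4: 24 + 8 + 7 = 39
  side 5: 22 + 12 + 5 = 39
Every load is within 40 min, so 5 tape sides suffice.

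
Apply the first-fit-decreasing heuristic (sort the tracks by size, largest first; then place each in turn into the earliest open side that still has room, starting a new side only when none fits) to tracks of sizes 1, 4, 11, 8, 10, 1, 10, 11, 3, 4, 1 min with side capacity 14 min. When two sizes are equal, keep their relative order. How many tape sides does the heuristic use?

Sorted descending: 11, 11, 10, 10, 8, 4, 4, 3, 1, 1, 1.
  11 → side 1 (new)  [load 11/14]
  11 → side 2 (new)  [load 11/14]
  10 → side 3 (new)  [load 10/14]
  10 → side 4 (new)  [load 10/14]
  8 → side 5 (new)  [load 8/14]
  4 → side 3  [load 14/14]
  4 → side 4  [load 14/14]
  3 → side 1  [load 14/14]
  1 → side 2  [load 12/14]
  1 → side 2  [load 13/14]
  1 → side 2  [load 14/14]
5 tape sides opened.

5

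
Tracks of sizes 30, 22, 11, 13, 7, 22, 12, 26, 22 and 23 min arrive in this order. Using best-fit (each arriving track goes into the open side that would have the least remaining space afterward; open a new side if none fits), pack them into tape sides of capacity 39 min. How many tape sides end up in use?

6

  30 → side 1 (new)  [load 30/39]
  22 → side 2 (new)  [load 22/39]
  11 → side 2  [load 33/39]
  13 → side 3 (new)  [load 13/39]
  7 → side 1  [load 37/39]
  22 → side 3  [load 35/39]
  12 → side 4 (new)  [load 12/39]
  26 → side 4  [load 38/39]
  22 → side 5 (new)  [load 22/39]
  23 → side 6 (new)  [load 23/39]
6 tape sides opened.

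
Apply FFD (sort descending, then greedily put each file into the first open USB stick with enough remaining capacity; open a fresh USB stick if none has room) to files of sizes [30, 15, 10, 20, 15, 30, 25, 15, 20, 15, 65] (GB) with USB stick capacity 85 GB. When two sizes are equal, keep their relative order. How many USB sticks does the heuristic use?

Sorted descending: 65, 30, 30, 25, 20, 20, 15, 15, 15, 15, 10.
  65 → USB stick 1 (new)  [load 65/85]
  30 → USB stick 2 (new)  [load 30/85]
  30 → USB stick 2  [load 60/85]
  25 → USB stick 2  [load 85/85]
  20 → USB stick 1  [load 85/85]
  20 → USB stick 3 (new)  [load 20/85]
  15 → USB stick 3  [load 35/85]
  15 → USB stick 3  [load 50/85]
  15 → USB stick 3  [load 65/85]
  15 → USB stick 3  [load 80/85]
  10 → USB stick 4 (new)  [load 10/85]
4 USB sticks opened.

4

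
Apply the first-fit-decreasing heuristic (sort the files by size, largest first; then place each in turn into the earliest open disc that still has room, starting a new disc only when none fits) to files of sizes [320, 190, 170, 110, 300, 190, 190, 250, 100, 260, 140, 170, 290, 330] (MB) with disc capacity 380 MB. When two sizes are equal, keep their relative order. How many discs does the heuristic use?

Sorted descending: 330, 320, 300, 290, 260, 250, 190, 190, 190, 170, 170, 140, 110, 100.
  330 → disc 1 (new)  [load 330/380]
  320 → disc 2 (new)  [load 320/380]
  300 → disc 3 (new)  [load 300/380]
  290 → disc 4 (new)  [load 290/380]
  260 → disc 5 (new)  [load 260/380]
  250 → disc 6 (new)  [load 250/380]
  190 → disc 7 (new)  [load 190/380]
  190 → disc 7  [load 380/380]
  190 → disc 8 (new)  [load 190/380]
  170 → disc 8  [load 360/380]
  170 → disc 9 (new)  [load 170/380]
  140 → disc 9  [load 310/380]
  110 → disc 5  [load 370/380]
  100 → disc 6  [load 350/380]
9 discs opened.

9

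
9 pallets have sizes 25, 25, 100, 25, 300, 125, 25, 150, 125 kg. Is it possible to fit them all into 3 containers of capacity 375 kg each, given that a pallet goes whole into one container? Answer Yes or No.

Yes

A valid assignment using 3 containers:
  container 1: 300 + 25 + 25 + 25 = 375
  container 2: 150 + 125 + 100 = 375
  container 3: 125 + 25 = 150
Every load is within 375 kg, so 3 containers suffice.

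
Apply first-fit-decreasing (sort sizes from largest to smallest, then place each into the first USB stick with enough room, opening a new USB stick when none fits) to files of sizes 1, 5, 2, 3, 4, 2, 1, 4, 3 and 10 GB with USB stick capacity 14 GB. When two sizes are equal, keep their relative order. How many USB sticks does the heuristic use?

3

Sorted descending: 10, 5, 4, 4, 3, 3, 2, 2, 1, 1.
  10 → USB stick 1 (new)  [load 10/14]
  5 → USB stick 2 (new)  [load 5/14]
  4 → USB stick 1  [load 14/14]
  4 → USB stick 2  [load 9/14]
  3 → USB stick 2  [load 12/14]
  3 → USB stick 3 (new)  [load 3/14]
  2 → USB stick 2  [load 14/14]
  2 → USB stick 3  [load 5/14]
  1 → USB stick 3  [load 6/14]
  1 → USB stick 3  [load 7/14]
3 USB sticks opened.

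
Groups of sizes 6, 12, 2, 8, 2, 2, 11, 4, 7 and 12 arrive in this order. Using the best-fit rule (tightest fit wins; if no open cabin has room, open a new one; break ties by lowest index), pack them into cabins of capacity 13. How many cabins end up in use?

6

  6 → cabin 1 (new)  [load 6/13]
  12 → cabin 2 (new)  [load 12/13]
  2 → cabin 1  [load 8/13]
  8 → cabin 3 (new)  [load 8/13]
  2 → cabin 1  [load 10/13]
  2 → cabin 1  [load 12/13]
  11 → cabin 4 (new)  [load 11/13]
  4 → cabin 3  [load 12/13]
  7 → cabin 5 (new)  [load 7/13]
  12 → cabin 6 (new)  [load 12/13]
6 cabins opened.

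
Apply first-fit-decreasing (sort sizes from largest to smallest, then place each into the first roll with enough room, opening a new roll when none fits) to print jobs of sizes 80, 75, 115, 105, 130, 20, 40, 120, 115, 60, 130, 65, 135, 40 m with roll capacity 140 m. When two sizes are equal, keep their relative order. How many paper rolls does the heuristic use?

10

Sorted descending: 135, 130, 130, 120, 115, 115, 105, 80, 75, 65, 60, 40, 40, 20.
  135 → roll 1 (new)  [load 135/140]
  130 → roll 2 (new)  [load 130/140]
  130 → roll 3 (new)  [load 130/140]
  120 → roll 4 (new)  [load 120/140]
  115 → roll 5 (new)  [load 115/140]
  115 → roll 6 (new)  [load 115/140]
  105 → roll 7 (new)  [load 105/140]
  80 → roll 8 (new)  [load 80/140]
  75 → roll 9 (new)  [load 75/140]
  65 → roll 9  [load 140/140]
  60 → roll 8  [load 140/140]
  40 → roll 10 (new)  [load 40/140]
  40 → roll 10  [load 80/140]
  20 → roll 4  [load 140/140]
10 paper rolls opened.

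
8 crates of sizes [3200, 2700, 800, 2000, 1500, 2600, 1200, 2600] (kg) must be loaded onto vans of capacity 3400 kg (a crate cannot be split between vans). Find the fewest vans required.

Total = 3200 + 2700 + 2600 + 2600 + 2000 + 1500 + 1200 + 800 = 16600 kg.
Lower bound: ⌈16600/3400⌉ = 5 vans.
A packing using 6 vans:
  van 1: 3200 = 3200
  van 2: 2700 = 2700
  van 3: 2600 + 800 = 3400
  van 4: 2600 = 2600
  van 5: 2000 + 1200 = 3200
  van 6: 1500 = 1500
No arrangement into 5 vans stays within capacity, so 6 is optimal.

6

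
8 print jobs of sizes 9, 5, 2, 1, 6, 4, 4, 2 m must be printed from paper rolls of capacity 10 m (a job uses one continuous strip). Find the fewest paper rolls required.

4

Total = 9 + 6 + 5 + 4 + 4 + 2 + 2 + 1 = 33 m.
Lower bound: ⌈33/10⌉ = 4 paper rolls.
A packing using 4 paper rolls:
  roll 1: 9 + 1 = 10
  roll 2: 6 + 4 = 10
  roll 3: 5 + 4 = 9
  roll 4: 2 + 2 = 4
This matches the lower bound, so 4 is optimal.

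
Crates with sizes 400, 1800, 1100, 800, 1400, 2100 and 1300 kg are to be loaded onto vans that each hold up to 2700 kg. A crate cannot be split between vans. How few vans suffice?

4

Total = 2100 + 1800 + 1400 + 1300 + 1100 + 800 + 400 = 8900 kg.
Lower bound: ⌈8900/2700⌉ = 4 vans.
A packing using 4 vans:
  van 1: 2100 + 400 = 2500
  van 2: 1800 + 800 = 2600
  van 3: 1400 + 1300 = 2700
  van 4: 1100 = 1100
This matches the lower bound, so 4 is optimal.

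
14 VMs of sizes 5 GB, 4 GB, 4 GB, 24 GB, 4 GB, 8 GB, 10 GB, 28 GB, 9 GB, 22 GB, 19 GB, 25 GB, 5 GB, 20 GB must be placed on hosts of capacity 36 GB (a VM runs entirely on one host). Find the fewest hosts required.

Total = 28 + 25 + 24 + 22 + 20 + 19 + 10 + 9 + 8 + 5 + 5 + 4 + 4 + 4 = 187 GB.
Lower bound: ⌈187/36⌉ = 6 hosts.
A packing using 6 hosts:
  host 1: 28 + 8 = 36
  host 2: 25 + 10 = 35
  host 3: 24 + 9 = 33
  host 4: 22 + 5 + 5 + 4 = 36
  host 5: 20 + 4 + 4 = 28
  host 6: 19 = 19
This matches the lower bound, so 6 is optimal.

6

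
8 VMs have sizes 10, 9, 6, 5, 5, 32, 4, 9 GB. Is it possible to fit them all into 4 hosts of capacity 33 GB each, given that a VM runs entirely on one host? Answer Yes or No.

A valid assignment using 3 hosts:
  host 1: 32 = 32
  host 2: 10 + 9 + 9 + 5 = 33
  host 3: 6 + 5 + 4 = 15
That uses only 3 ≤ 4, so 4 hosts are enough.

Yes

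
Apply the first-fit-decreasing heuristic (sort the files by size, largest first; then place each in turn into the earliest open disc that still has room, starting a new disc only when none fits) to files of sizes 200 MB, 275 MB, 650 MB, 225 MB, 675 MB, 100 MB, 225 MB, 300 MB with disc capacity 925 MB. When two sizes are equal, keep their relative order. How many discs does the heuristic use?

Sorted descending: 675, 650, 300, 275, 225, 225, 200, 100.
  675 → disc 1 (new)  [load 675/925]
  650 → disc 2 (new)  [load 650/925]
  300 → disc 3 (new)  [load 300/925]
  275 → disc 2  [load 925/925]
  225 → disc 1  [load 900/925]
  225 → disc 3  [load 525/925]
  200 → disc 3  [load 725/925]
  100 → disc 3  [load 825/925]
3 discs opened.

3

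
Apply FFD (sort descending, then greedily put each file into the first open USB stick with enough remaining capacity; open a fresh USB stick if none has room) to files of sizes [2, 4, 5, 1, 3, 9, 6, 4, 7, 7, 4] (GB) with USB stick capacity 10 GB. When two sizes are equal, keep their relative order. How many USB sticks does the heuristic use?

Sorted descending: 9, 7, 7, 6, 5, 4, 4, 4, 3, 2, 1.
  9 → USB stick 1 (new)  [load 9/10]
  7 → USB stick 2 (new)  [load 7/10]
  7 → USB stick 3 (new)  [load 7/10]
  6 → USB stick 4 (new)  [load 6/10]
  5 → USB stick 5 (new)  [load 5/10]
  4 → USB stick 4  [load 10/10]
  4 → USB stick 5  [load 9/10]
  4 → USB stick 6 (new)  [load 4/10]
  3 → USB stick 2  [load 10/10]
  2 → USB stick 3  [load 9/10]
  1 → USB stick 1  [load 10/10]
6 USB sticks opened.

6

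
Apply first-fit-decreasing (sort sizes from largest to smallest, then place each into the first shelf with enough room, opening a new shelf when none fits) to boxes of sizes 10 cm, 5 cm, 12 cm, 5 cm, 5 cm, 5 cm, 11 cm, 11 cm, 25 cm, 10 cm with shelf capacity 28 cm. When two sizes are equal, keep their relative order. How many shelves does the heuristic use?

Sorted descending: 25, 12, 11, 11, 10, 10, 5, 5, 5, 5.
  25 → shelf 1 (new)  [load 25/28]
  12 → shelf 2 (new)  [load 12/28]
  11 → shelf 2  [load 23/28]
  11 → shelf 3 (new)  [load 11/28]
  10 → shelf 3  [load 21/28]
  10 → shelf 4 (new)  [load 10/28]
  5 → shelf 2  [load 28/28]
  5 → shelf 3  [load 26/28]
  5 → shelf 4  [load 15/28]
  5 → shelf 4  [load 20/28]
4 shelves opened.

4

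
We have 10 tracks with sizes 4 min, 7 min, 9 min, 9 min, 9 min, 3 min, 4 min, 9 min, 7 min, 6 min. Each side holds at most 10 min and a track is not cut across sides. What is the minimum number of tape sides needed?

8

Total = 9 + 9 + 9 + 9 + 7 + 7 + 6 + 4 + 4 + 3 = 67 min.
Lower bound: ⌈67/10⌉ = 7 tape sides.
A packing using 8 tape sides:
  side 1: 9 = 9
  side 2: 9 = 9
  side 3: 9 = 9
  side 4: 9 = 9
  side 5: 7 + 3 = 10
  side 6: 7 = 7
  side 7: 6 + 4 = 10
  side 8: 4 = 4
No arrangement into 7 tape sides stays within capacity, so 8 is optimal.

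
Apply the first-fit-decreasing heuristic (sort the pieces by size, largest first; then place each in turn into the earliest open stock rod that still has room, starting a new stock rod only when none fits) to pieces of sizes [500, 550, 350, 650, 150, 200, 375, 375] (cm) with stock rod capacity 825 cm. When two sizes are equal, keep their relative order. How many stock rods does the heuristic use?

Sorted descending: 650, 550, 500, 375, 375, 350, 200, 150.
  650 → stock rod 1 (new)  [load 650/825]
  550 → stock rod 2 (new)  [load 550/825]
  500 → stock rod 3 (new)  [load 500/825]
  375 → stock rod 4 (new)  [load 375/825]
  375 → stock rod 4  [load 750/825]
  350 → stock rod 5 (new)  [load 350/825]
  200 → stock rod 2  [load 750/825]
  150 → stock rod 1  [load 800/825]
5 stock rods opened.

5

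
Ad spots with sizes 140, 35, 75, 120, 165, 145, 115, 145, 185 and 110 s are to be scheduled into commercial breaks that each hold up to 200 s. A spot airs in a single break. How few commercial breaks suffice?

8

Total = 185 + 165 + 145 + 145 + 140 + 120 + 115 + 110 + 75 + 35 = 1235 s.
Lower bound: ⌈1235/200⌉ = 7 commercial breaks.
Also, 8 ad spots each exceed 100 s, and no two of those can share a break, so at least 8 commercial breaks are needed.
A packing using 8 commercial breaks:
  break 1: 185 = 185
  break 2: 165 + 35 = 200
  break 3: 145 = 145
  break 4: 145 = 145
  break 5: 140 = 140
  break 6: 120 + 75 = 195
  break 7: 115 = 115
  break 8: 110 = 110
This matches the lower bound, so 8 is optimal.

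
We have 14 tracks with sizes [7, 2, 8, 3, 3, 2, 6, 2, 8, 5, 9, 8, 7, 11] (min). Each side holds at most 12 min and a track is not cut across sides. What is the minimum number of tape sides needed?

Total = 11 + 9 + 8 + 8 + 8 + 7 + 7 + 6 + 5 + 3 + 3 + 2 + 2 + 2 = 81 min.
Lower bound: ⌈81/12⌉ = 7 tape sides.
A packing using 8 tape sides:
  side 1: 11 = 11
  side 2: 9 + 3 = 12
  side 3: 8 + 3 = 11
  side 4: 8 + 2 + 2 = 12
  side 5: 8 + 2 = 10
  side 6: 7 + 5 = 12
  side 7: 7 = 7
  side 8: 6 = 6
No arrangement into 7 tape sides stays within capacity, so 8 is optimal.

8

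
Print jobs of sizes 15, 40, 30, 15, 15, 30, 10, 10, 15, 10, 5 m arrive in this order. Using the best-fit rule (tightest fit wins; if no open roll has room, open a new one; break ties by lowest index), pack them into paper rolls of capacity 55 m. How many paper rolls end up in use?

4

  15 → roll 1 (new)  [load 15/55]
  40 → roll 1  [load 55/55]
  30 → roll 2 (new)  [load 30/55]
  15 → roll 2  [load 45/55]
  15 → roll 3 (new)  [load 15/55]
  30 → roll 3  [load 45/55]
  10 → roll 2  [load 55/55]
  10 → roll 3  [load 55/55]
  15 → roll 4 (new)  [load 15/55]
  10 → roll 4  [load 25/55]
  5 → roll 4  [load 30/55]
4 paper rolls opened.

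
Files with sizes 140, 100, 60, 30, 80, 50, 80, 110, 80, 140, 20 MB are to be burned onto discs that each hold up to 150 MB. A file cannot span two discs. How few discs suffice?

7

Total = 140 + 140 + 110 + 100 + 80 + 80 + 80 + 60 + 50 + 30 + 20 = 890 MB.
Lower bound: ⌈890/150⌉ = 6 discs.
Also, 7 files each exceed 75 MB, and no two of those can share a disc, so at least 7 discs are needed.
A packing using 7 discs:
  disc 1: 140 = 140
  disc 2: 140 = 140
  disc 3: 110 + 30 = 140
  disc 4: 100 + 50 = 150
  disc 5: 80 + 60 = 140
  disc 6: 80 + 20 = 100
  disc 7: 80 = 80
This matches the lower bound, so 7 is optimal.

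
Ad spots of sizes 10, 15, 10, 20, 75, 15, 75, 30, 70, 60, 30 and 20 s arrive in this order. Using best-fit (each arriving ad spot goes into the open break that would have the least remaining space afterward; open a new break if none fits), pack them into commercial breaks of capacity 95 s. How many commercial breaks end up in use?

  10 → break 1 (new)  [load 10/95]
  15 → break 1  [load 25/95]
  10 → break 1  [load 35/95]
  20 → break 1  [load 55/95]
  75 → break 2 (new)  [load 75/95]
  15 → break 2  [load 90/95]
  75 → break 3 (new)  [load 75/95]
  30 → break 1  [load 85/95]
  70 → break 4 (new)  [load 70/95]
  60 → break 5 (new)  [load 60/95]
  30 → break 5  [load 90/95]
  20 → break 3  [load 95/95]
5 commercial breaks opened.

5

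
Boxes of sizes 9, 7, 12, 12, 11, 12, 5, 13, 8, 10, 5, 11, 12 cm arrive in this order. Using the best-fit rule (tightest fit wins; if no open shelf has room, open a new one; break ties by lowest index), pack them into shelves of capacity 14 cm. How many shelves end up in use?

  9 → shelf 1 (new)  [load 9/14]
  7 → shelf 2 (new)  [load 7/14]
  12 → shelf 3 (new)  [load 12/14]
  12 → shelf 4 (new)  [load 12/14]
  11 → shelf 5 (new)  [load 11/14]
  12 → shelf 6 (new)  [load 12/14]
  5 → shelf 1  [load 14/14]
  13 → shelf 7 (new)  [load 13/14]
  8 → shelf 8 (new)  [load 8/14]
  10 → shelf 9 (new)  [load 10/14]
  5 → shelf 8  [load 13/14]
  11 → shelf 10 (new)  [load 11/14]
  12 → shelf 11 (new)  [load 12/14]
11 shelves opened.

11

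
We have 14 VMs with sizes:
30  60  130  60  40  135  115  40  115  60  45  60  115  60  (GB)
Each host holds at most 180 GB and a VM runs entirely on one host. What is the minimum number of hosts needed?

Total = 135 + 130 + 115 + 115 + 115 + 60 + 60 + 60 + 60 + 60 + 45 + 40 + 40 + 30 = 1065 GB.
Lower bound: ⌈1065/180⌉ = 6 hosts.
A packing using 7 hosts:
  host 1: 135 + 45 = 180
  host 2: 130 + 40 = 170
  host 3: 115 + 60 = 175
  host 4: 115 + 60 = 175
  host 5: 115 + 60 = 175
  host 6: 60 + 60 + 40 = 160
  host 7: 30 = 30
No arrangement into 6 hosts stays within capacity, so 7 is optimal.

7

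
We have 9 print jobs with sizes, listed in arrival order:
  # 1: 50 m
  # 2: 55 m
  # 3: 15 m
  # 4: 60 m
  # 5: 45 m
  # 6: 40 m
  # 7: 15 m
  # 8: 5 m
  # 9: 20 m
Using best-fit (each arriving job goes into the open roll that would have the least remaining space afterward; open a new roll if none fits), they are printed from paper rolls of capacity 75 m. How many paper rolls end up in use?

  50 → roll 1 (new)  [load 50/75]
  55 → roll 2 (new)  [load 55/75]
  15 → roll 2  [load 70/75]
  60 → roll 3 (new)  [load 60/75]
  45 → roll 4 (new)  [load 45/75]
  40 → roll 5 (new)  [load 40/75]
  15 → roll 3  [load 75/75]
  5 → roll 2  [load 75/75]
  20 → roll 1  [load 70/75]
5 paper rolls opened.

5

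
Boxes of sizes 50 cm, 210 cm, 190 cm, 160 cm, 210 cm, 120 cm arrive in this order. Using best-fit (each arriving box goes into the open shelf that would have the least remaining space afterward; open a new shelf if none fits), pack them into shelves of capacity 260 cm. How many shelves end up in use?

  50 → shelf 1 (new)  [load 50/260]
  210 → shelf 1  [load 260/260]
  190 → shelf 2 (new)  [load 190/260]
  160 → shelf 3 (new)  [load 160/260]
  210 → shelf 4 (new)  [load 210/260]
  120 → shelf 5 (new)  [load 120/260]
5 shelves opened.

5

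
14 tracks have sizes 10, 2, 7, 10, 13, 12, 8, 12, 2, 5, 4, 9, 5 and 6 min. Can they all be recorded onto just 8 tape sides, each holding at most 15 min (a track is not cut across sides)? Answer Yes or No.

Yes

A valid assignment using 8 tape sides:
  side 1: 13 + 2 = 15
  side 2: 12 + 2 = 14
  side 3: 12 = 12
  side 4: 10 + 5 = 15
  side 5: 10 + 5 = 15
  side 6: 9 + 6 = 15
  side 7: 8 + 7 = 15
  side 8: 4 = 4
Every load is within 15 min, so 8 tape sides suffice.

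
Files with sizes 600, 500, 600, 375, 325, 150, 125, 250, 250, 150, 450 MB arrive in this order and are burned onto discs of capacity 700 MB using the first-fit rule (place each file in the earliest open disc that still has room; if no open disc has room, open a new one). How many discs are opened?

  600 → disc 1 (new)  [load 600/700]
  500 → disc 2 (new)  [load 500/700]
  600 → disc 3 (new)  [load 600/700]
  375 → disc 4 (new)  [load 375/700]
  325 → disc 4  [load 700/700]
  150 → disc 2  [load 650/700]
  125 → disc 5 (new)  [load 125/700]
  250 → disc 5  [load 375/700]
  250 → disc 5  [load 625/700]
  150 → disc 6 (new)  [load 150/700]
  450 → disc 6  [load 600/700]
6 discs opened.

6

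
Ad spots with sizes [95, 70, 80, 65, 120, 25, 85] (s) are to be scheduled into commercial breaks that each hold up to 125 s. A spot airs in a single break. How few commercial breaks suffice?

6

Total = 120 + 95 + 85 + 80 + 70 + 65 + 25 = 540 s.
Lower bound: ⌈540/125⌉ = 5 commercial breaks.
Also, 6 ad spots each exceed 125/2 s, and no two of those can share a break, so at least 6 commercial breaks are needed.
A packing using 6 commercial breaks:
  break 1: 120 = 120
  break 2: 95 + 25 = 120
  break 3: 85 = 85
  break 4: 80 = 80
  break 5: 70 = 70
  break 6: 65 = 65
This matches the lower bound, so 6 is optimal.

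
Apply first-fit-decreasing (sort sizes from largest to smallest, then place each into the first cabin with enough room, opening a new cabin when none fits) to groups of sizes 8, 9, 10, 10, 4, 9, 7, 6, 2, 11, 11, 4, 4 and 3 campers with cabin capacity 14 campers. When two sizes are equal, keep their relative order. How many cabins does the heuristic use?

8

Sorted descending: 11, 11, 10, 10, 9, 9, 8, 7, 6, 4, 4, 4, 3, 2.
  11 → cabin 1 (new)  [load 11/14]
  11 → cabin 2 (new)  [load 11/14]
  10 → cabin 3 (new)  [load 10/14]
  10 → cabin 4 (new)  [load 10/14]
  9 → cabin 5 (new)  [load 9/14]
  9 → cabin 6 (new)  [load 9/14]
  8 → cabin 7 (new)  [load 8/14]
  7 → cabin 8 (new)  [load 7/14]
  6 → cabin 7  [load 14/14]
  4 → cabin 3  [load 14/14]
  4 → cabin 4  [load 14/14]
  4 → cabin 5  [load 13/14]
  3 → cabin 1  [load 14/14]
  2 → cabin 2  [load 13/14]
8 cabins opened.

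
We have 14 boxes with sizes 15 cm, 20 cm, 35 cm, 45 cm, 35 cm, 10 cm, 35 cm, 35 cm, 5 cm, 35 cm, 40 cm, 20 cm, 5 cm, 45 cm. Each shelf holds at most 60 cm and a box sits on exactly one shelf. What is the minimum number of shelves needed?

8

Total = 45 + 45 + 40 + 35 + 35 + 35 + 35 + 35 + 20 + 20 + 15 + 10 + 5 + 5 = 380 cm.
Lower bound: ⌈380/60⌉ = 7 shelves.
Also, 8 boxes each exceed 30 cm, and no two of those can share a shelf, so at least 8 shelves are needed.
A packing using 8 shelves:
  shelf 1: 45 + 15 = 60
  shelf 2: 45 + 10 + 5 = 60
  shelf 3: 40 + 20 = 60
  shelf 4: 35 + 20 + 5 = 60
  shelf 5: 35 = 35
  shelf 6: 35 = 35
  shelf 7: 35 = 35
  shelf 8: 35 = 35
This matches the lower bound, so 8 is optimal.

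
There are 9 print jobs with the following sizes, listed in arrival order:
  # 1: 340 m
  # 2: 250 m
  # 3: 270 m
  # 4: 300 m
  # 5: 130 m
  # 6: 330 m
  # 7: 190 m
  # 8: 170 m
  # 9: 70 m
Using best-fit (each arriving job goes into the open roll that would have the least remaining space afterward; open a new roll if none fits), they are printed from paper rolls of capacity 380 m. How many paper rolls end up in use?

  340 → roll 1 (new)  [load 340/380]
  250 → roll 2 (new)  [load 250/380]
  270 → roll 3 (new)  [load 270/380]
  300 → roll 4 (new)  [load 300/380]
  130 → roll 2  [load 380/380]
  330 → roll 5 (new)  [load 330/380]
  190 → roll 6 (new)  [load 190/380]
  170 → roll 6  [load 360/380]
  70 → roll 4  [load 370/380]
6 paper rolls opened.

6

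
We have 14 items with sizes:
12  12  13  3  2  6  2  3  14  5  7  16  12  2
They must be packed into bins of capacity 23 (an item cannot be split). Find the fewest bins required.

Total = 16 + 14 + 13 + 12 + 12 + 12 + 7 + 6 + 5 + 3 + 3 + 2 + 2 + 2 = 109.
Lower bound: ⌈109/23⌉ = 5 bins.
Also, 6 items each exceed 23/2, and no two of those can share a bin, so at least 6 bins are needed.
A packing using 6 bins:
  bin 1: 16 + 7 = 23
  bin 2: 14 + 6 + 3 = 23
  bin 3: 13 + 5 + 3 + 2 = 23
  bin 4: 12 + 2 + 2 = 16
  bin 5: 12 = 12
  bin 6: 12 = 12
This matches the lower bound, so 6 is optimal.

6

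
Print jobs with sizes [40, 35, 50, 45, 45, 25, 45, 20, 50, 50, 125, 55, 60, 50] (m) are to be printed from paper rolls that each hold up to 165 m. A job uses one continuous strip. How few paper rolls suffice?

Total = 125 + 60 + 55 + 50 + 50 + 50 + 50 + 45 + 45 + 45 + 40 + 35 + 25 + 20 = 695 m.
Lower bound: ⌈695/165⌉ = 5 paper rolls.
A packing using 5 paper rolls:
  roll 1: 125 + 40 = 165
  roll 2: 60 + 55 + 50 = 165
  roll 3: 50 + 50 + 50 = 150
  roll 4: 45 + 45 + 45 + 25 = 160
  roll 5: 35 + 20 = 55
This matches the lower bound, so 5 is optimal.

5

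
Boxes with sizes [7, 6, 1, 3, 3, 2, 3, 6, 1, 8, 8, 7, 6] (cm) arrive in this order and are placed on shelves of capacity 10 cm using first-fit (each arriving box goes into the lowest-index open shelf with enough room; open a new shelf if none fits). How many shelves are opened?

  7 → shelf 1 (new)  [load 7/10]
  6 → shelf 2 (new)  [load 6/10]
  1 → shelf 1  [load 8/10]
  3 → shelf 2  [load 9/10]
  3 → shelf 3 (new)  [load 3/10]
  2 → shelf 1  [load 10/10]
  3 → shelf 3  [load 6/10]
  6 → shelf 4 (new)  [load 6/10]
  1 → shelf 2  [load 10/10]
  8 → shelf 5 (new)  [load 8/10]
  8 → shelf 6 (new)  [load 8/10]
  7 → shelf 7 (new)  [load 7/10]
  6 → shelf 8 (new)  [load 6/10]
8 shelves opened.

8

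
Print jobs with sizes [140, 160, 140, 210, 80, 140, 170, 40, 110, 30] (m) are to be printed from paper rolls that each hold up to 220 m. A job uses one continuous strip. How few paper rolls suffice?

Total = 210 + 170 + 160 + 140 + 140 + 140 + 110 + 80 + 40 + 30 = 1220 m.
Lower bound: ⌈1220/220⌉ = 6 paper rolls.
A packing using 7 paper rolls:
  roll 1: 210 = 210
  roll 2: 170 + 40 = 210
  roll 3: 160 + 30 = 190
  roll 4: 140 + 80 = 220
  roll 5: 140 = 140
  roll 6: 140 = 140
  roll 7: 110 = 110
No arrangement into 6 paper rolls stays within capacity, so 7 is optimal.

7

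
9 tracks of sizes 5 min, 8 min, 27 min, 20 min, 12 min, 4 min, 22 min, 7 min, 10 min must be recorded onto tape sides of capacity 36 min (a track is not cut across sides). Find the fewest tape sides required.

4

Total = 27 + 22 + 20 + 12 + 10 + 8 + 7 + 5 + 4 = 115 min.
Lower bound: ⌈115/36⌉ = 4 tape sides.
A packing using 4 tape sides:
  side 1: 27 + 8 = 35
  side 2: 22 + 12 = 34
  side 3: 20 + 10 + 5 = 35
  side 4: 7 + 4 = 11
This matches the lower bound, so 4 is optimal.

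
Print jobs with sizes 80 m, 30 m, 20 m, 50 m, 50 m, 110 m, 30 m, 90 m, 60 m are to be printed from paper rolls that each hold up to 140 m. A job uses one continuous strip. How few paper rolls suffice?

Total = 110 + 90 + 80 + 60 + 50 + 50 + 30 + 30 + 20 = 520 m.
Lower bound: ⌈520/140⌉ = 4 paper rolls.
A packing using 4 paper rolls:
  roll 1: 110 + 30 = 140
  roll 2: 90 + 50 = 140
  roll 3: 80 + 60 = 140
  roll 4: 50 + 30 + 20 = 100
This matches the lower bound, so 4 is optimal.

4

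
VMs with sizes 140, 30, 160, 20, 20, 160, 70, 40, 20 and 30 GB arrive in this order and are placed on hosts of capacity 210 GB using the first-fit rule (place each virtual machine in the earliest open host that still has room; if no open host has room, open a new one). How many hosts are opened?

  140 → host 1 (new)  [load 140/210]
  30 → host 1  [load 170/210]
  160 → host 2 (new)  [load 160/210]
  20 → host 1  [load 190/210]
  20 → host 1  [load 210/210]
  160 → host 3 (new)  [load 160/210]
  70 → host 4 (new)  [load 70/210]
  40 → host 2  [load 200/210]
  20 → host 3  [load 180/210]
  30 → host 3  [load 210/210]
4 hosts opened.

4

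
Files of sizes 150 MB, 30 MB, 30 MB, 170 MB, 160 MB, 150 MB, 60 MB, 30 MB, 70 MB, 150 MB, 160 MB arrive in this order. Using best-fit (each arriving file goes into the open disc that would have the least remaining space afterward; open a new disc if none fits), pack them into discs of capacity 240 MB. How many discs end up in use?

  150 → disc 1 (new)  [load 150/240]
  30 → disc 1  [load 180/240]
  30 → disc 1  [load 210/240]
  170 → disc 2 (new)  [load 170/240]
  160 → disc 3 (new)  [load 160/240]
  150 → disc 4 (new)  [load 150/240]
  60 → disc 2  [load 230/240]
  30 → disc 1  [load 240/240]
  70 → disc 3  [load 230/240]
  150 → disc 5 (new)  [load 150/240]
  160 → disc 6 (new)  [load 160/240]
6 discs opened.

6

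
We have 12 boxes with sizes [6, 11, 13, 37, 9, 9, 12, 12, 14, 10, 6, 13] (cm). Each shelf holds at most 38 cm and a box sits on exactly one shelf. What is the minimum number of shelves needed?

Total = 37 + 14 + 13 + 13 + 12 + 12 + 11 + 10 + 9 + 9 + 6 + 6 = 152 cm.
Lower bound: ⌈152/38⌉ = 4 shelves.
A packing using 5 shelves:
  shelf 1: 37 = 37
  shelf 2: 14 + 13 + 11 = 38
  shelf 3: 13 + 12 + 12 = 37
  shelf 4: 10 + 9 + 9 + 6 = 34
  shelf 5: 6 = 6
No arrangement into 4 shelves stays within capacity, so 5 is optimal.

5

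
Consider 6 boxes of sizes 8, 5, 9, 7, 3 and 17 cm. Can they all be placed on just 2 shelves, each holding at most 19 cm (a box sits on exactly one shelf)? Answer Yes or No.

Total = 49 cm; ⌈49/19⌉ = 3.
At least 3 shelves are required, but only 2 are allowed.

No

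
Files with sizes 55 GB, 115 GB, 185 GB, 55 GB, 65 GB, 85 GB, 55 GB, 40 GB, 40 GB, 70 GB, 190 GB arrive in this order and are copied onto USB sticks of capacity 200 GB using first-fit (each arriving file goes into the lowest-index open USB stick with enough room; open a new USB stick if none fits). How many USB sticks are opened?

6

  55 → USB stick 1 (new)  [load 55/200]
  115 → USB stick 1  [load 170/200]
  185 → USB stick 2 (new)  [load 185/200]
  55 → USB stick 3 (new)  [load 55/200]
  65 → USB stick 3  [load 120/200]
  85 → USB stick 4 (new)  [load 85/200]
  55 → USB stick 3  [load 175/200]
  40 → USB stick 4  [load 125/200]
  40 → USB stick 4  [load 165/200]
  70 → USB stick 5 (new)  [load 70/200]
  190 → USB stick 6 (new)  [load 190/200]
6 USB sticks opened.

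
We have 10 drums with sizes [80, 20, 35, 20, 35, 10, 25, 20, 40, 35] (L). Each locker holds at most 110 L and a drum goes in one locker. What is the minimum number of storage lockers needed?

Total = 80 + 40 + 35 + 35 + 35 + 25 + 20 + 20 + 20 + 10 = 320 L.
Lower bound: ⌈320/110⌉ = 3 storage lockers.
A packing using 3 storage lockers:
  locker 1: 80 + 25 = 105
  locker 2: 40 + 35 + 35 = 110
  locker 3: 35 + 20 + 20 + 20 + 10 = 105
This matches the lower bound, so 3 is optimal.

3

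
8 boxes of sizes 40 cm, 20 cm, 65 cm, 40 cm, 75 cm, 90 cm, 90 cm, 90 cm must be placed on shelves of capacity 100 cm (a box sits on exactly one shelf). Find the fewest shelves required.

Total = 90 + 90 + 90 + 75 + 65 + 40 + 40 + 20 = 510 cm.
Lower bound: ⌈510/100⌉ = 6 shelves.
A packing using 6 shelves:
  shelf 1: 90 = 90
  shelf 2: 90 = 90
  shelf 3: 90 = 90
  shelf 4: 75 + 20 = 95
  shelf 5: 65 = 65
  shelf 6: 40 + 40 = 80
This matches the lower bound, so 6 is optimal.

6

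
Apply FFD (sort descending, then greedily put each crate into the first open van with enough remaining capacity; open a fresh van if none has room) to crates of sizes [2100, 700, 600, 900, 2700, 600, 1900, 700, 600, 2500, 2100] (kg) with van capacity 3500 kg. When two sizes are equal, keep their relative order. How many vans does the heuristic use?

5

Sorted descending: 2700, 2500, 2100, 2100, 1900, 900, 700, 700, 600, 600, 600.
  2700 → van 1 (new)  [load 2700/3500]
  2500 → van 2 (new)  [load 2500/3500]
  2100 → van 3 (new)  [load 2100/3500]
  2100 → van 4 (new)  [load 2100/3500]
  1900 → van 5 (new)  [load 1900/3500]
  900 → van 2  [load 3400/3500]
  700 → van 1  [load 3400/3500]
  700 → van 3  [load 2800/3500]
  600 → van 3  [load 3400/3500]
  600 → van 4  [load 2700/3500]
  600 → van 4  [load 3300/3500]
5 vans opened.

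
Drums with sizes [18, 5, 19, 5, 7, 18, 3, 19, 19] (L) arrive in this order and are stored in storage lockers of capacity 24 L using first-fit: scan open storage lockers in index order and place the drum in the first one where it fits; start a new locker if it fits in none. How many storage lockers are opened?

  18 → locker 1 (new)  [load 18/24]
  5 → locker 1  [load 23/24]
  19 → locker 2 (new)  [load 19/24]
  5 → locker 2  [load 24/24]
  7 → locker 3 (new)  [load 7/24]
  18 → locker 4 (new)  [load 18/24]
  3 → locker 3  [load 10/24]
  19 → locker 5 (new)  [load 19/24]
  19 → locker 6 (new)  [load 19/24]
6 storage lockers opened.

6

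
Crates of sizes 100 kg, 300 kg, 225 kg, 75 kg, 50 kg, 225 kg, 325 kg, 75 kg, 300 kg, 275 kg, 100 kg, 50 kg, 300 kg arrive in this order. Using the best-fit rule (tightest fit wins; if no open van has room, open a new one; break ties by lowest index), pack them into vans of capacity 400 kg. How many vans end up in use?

7

  100 → van 1 (new)  [load 100/400]
  300 → van 1  [load 400/400]
  225 → van 2 (new)  [load 225/400]
  75 → van 2  [load 300/400]
  50 → van 2  [load 350/400]
  225 → van 3 (new)  [load 225/400]
  325 → van 4 (new)  [load 325/400]
  75 → van 4  [load 400/400]
  300 → van 5 (new)  [load 300/400]
  275 → van 6 (new)  [load 275/400]
  100 → van 5  [load 400/400]
  50 → van 2  [load 400/400]
  300 → van 7 (new)  [load 300/400]
7 vans opened.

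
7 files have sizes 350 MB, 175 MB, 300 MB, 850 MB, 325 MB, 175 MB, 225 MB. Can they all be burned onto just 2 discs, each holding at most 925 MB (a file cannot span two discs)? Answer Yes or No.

Total = 2400 MB; ⌈2400/925⌉ = 3.
At least 3 discs are required, but only 2 are allowed.

No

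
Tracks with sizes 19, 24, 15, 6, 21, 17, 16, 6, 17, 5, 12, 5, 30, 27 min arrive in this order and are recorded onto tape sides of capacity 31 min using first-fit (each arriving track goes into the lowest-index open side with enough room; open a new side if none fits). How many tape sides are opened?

8

  19 → side 1 (new)  [load 19/31]
  24 → side 2 (new)  [load 24/31]
  15 → side 3 (new)  [load 15/31]
  6 → side 1  [load 25/31]
  21 → side 4 (new)  [load 21/31]
  17 → side 5 (new)  [load 17/31]
  16 → side 3  [load 31/31]
  6 → side 1  [load 31/31]
  17 → side 6 (new)  [load 17/31]
  5 → side 2  [load 29/31]
  12 → side 5  [load 29/31]
  5 → side 4  [load 26/31]
  30 → side 7 (new)  [load 30/31]
  27 → side 8 (new)  [load 27/31]
8 tape sides opened.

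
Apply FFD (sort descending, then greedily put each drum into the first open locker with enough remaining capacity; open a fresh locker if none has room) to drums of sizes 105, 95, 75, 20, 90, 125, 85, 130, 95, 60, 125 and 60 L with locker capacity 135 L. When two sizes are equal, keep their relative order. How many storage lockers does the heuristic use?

Sorted descending: 130, 125, 125, 105, 95, 95, 90, 85, 75, 60, 60, 20.
  130 → locker 1 (new)  [load 130/135]
  125 → locker 2 (new)  [load 125/135]
  125 → locker 3 (new)  [load 125/135]
  105 → locker 4 (new)  [load 105/135]
  95 → locker 5 (new)  [load 95/135]
  95 → locker 6 (new)  [load 95/135]
  90 → locker 7 (new)  [load 90/135]
  85 → locker 8 (new)  [load 85/135]
  75 → locker 9 (new)  [load 75/135]
  60 → locker 9  [load 135/135]
  60 → locker 10 (new)  [load 60/135]
  20 → locker 4  [load 125/135]
10 storage lockers opened.

10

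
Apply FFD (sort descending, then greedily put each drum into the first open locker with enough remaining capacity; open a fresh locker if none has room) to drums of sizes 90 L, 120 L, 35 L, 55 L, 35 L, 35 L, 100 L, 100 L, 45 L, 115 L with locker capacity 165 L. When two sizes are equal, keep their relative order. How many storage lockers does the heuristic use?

5

Sorted descending: 120, 115, 100, 100, 90, 55, 45, 35, 35, 35.
  120 → locker 1 (new)  [load 120/165]
  115 → locker 2 (new)  [load 115/165]
  100 → locker 3 (new)  [load 100/165]
  100 → locker 4 (new)  [load 100/165]
  90 → locker 5 (new)  [load 90/165]
  55 → locker 3  [load 155/165]
  45 → locker 1  [load 165/165]
  35 → locker 2  [load 150/165]
  35 → locker 4  [load 135/165]
  35 → locker 5  [load 125/165]
5 storage lockers opened.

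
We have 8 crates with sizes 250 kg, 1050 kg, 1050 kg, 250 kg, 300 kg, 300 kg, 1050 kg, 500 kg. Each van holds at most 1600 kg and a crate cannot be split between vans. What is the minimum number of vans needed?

3

Total = 1050 + 1050 + 1050 + 500 + 300 + 300 + 250 + 250 = 4750 kg.
Lower bound: ⌈4750/1600⌉ = 3 vans.
A packing using 3 vans:
  van 1: 1050 + 500 = 1550
  van 2: 1050 + 300 + 250 = 1600
  van 3: 1050 + 300 + 250 = 1600
This matches the lower bound, so 3 is optimal.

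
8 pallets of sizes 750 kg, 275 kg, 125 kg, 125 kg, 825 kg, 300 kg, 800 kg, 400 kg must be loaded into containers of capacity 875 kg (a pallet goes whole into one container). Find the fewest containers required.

Total = 825 + 800 + 750 + 400 + 300 + 275 + 125 + 125 = 3600 kg.
Lower bound: ⌈3600/875⌉ = 5 containers.
A packing using 5 containers:
  container 1: 825 = 825
  container 2: 800 = 800
  container 3: 750 + 125 = 875
  container 4: 400 + 300 + 125 = 825
  container 5: 275 = 275
This matches the lower bound, so 5 is optimal.

5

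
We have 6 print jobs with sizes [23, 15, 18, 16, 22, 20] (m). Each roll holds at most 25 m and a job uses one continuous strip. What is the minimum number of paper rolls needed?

6

Total = 23 + 22 + 20 + 18 + 16 + 15 = 114 m.
Lower bound: ⌈114/25⌉ = 5 paper rolls.
Also, 6 print jobs each exceed 25/2 m, and no two of those can share a roll, so at least 6 paper rolls are needed.
A packing using 6 paper rolls:
  roll 1: 23 = 23
  roll 2: 22 = 22
  roll 3: 20 = 20
  roll 4: 18 = 18
  roll 5: 16 = 16
  roll 6: 15 = 15
This matches the lower bound, so 6 is optimal.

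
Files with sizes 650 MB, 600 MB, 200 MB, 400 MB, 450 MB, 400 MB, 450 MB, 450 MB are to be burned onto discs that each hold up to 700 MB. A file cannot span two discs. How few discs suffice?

7

Total = 650 + 600 + 450 + 450 + 450 + 400 + 400 + 200 = 3600 MB.
Lower bound: ⌈3600/700⌉ = 6 discs.
Also, 7 files each exceed 350 MB, and no two of those can share a disc, so at least 7 discs are needed.
A packing using 7 discs:
  disc 1: 650 = 650
  disc 2: 600 = 600
  disc 3: 450 + 200 = 650
  disc 4: 450 = 450
  disc 5: 450 = 450
  disc 6: 400 = 400
  disc 7: 400 = 400
This matches the lower bound, so 7 is optimal.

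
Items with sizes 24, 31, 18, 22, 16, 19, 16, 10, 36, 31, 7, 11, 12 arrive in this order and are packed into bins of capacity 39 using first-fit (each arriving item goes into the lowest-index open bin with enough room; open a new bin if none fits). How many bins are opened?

  24 → bin 1 (new)  [load 24/39]
  31 → bin 2 (new)  [load 31/39]
  18 → bin 3 (new)  [load 18/39]
  22 → bin 4 (new)  [load 22/39]
  16 → bin 3  [load 34/39]
  19 → bin 5 (new)  [load 19/39]
  16 → bin 4  [load 38/39]
  10 → bin 1  [load 34/39]
  36 → bin 6 (new)  [load 36/39]
  31 → bin 7 (new)  [load 31/39]
  7 → bin 2  [load 38/39]
  11 → bin 5  [load 30/39]
  12 → bin 8 (new)  [load 12/39]
8 bins opened.

8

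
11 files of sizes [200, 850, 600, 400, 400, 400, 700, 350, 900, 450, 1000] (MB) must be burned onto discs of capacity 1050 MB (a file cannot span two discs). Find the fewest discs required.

7

Total = 1000 + 900 + 850 + 700 + 600 + 450 + 400 + 400 + 400 + 350 + 200 = 6250 MB.
Lower bound: ⌈6250/1050⌉ = 6 discs.
A packing using 7 discs:
  disc 1: 1000 = 1000
  disc 2: 900 = 900
  disc 3: 850 + 200 = 1050
  disc 4: 700 + 350 = 1050
  disc 5: 600 + 450 = 1050
  disc 6: 400 + 400 = 800
  disc 7: 400 = 400
No arrangement into 6 discs stays within capacity, so 7 is optimal.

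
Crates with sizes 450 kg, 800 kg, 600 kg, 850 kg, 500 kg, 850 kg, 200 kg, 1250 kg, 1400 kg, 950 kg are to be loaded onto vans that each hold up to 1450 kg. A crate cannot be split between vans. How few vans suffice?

6

Total = 1400 + 1250 + 950 + 850 + 850 + 800 + 600 + 500 + 450 + 200 = 7850 kg.
Lower bound: ⌈7850/1450⌉ = 6 vans.
A packing using 6 vans:
  van 1: 1400 = 1400
  van 2: 1250 + 200 = 1450
  van 3: 950 + 500 = 1450
  van 4: 850 + 600 = 1450
  van 5: 850 + 450 = 1300
  van 6: 800 = 800
This matches the lower bound, so 6 is optimal.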